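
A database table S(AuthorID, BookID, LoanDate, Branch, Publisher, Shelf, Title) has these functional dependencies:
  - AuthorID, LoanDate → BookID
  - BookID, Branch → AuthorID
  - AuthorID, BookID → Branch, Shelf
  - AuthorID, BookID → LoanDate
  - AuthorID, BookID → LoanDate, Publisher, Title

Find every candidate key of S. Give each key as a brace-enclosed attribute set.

{AuthorID, BookID}, {AuthorID, LoanDate}, {BookID, Branch}

{AuthorID, BookID} is a candidate key since {AuthorID, BookID}⁺ = {AuthorID, BookID, Branch, LoanDate, Publisher, Shelf, Title} covers every attribute.
{AuthorID, LoanDate} is a candidate key since {AuthorID, LoanDate}⁺ = {AuthorID, BookID, Branch, LoanDate, Publisher, Shelf, Title} covers every attribute.
{BookID, Branch} is a candidate key since {BookID, Branch}⁺ = {AuthorID, BookID, Branch, LoanDate, Publisher, Shelf, Title} covers every attribute.
These are minimal and exhaustive — every other superkey contains one of them.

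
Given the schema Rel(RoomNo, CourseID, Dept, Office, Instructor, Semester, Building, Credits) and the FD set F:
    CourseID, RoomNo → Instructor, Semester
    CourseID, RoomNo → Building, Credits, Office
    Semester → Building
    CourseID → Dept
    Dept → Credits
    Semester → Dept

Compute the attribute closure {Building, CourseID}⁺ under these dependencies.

Start with {Building, CourseID}.
CourseID → Dept applies; add {Dept} → now {Building, CourseID, Dept}.
Dept → Credits applies; add {Credits} → now {Building, CourseID, Credits, Dept}.
No further FD applies.

{Building, CourseID, Credits, Dept}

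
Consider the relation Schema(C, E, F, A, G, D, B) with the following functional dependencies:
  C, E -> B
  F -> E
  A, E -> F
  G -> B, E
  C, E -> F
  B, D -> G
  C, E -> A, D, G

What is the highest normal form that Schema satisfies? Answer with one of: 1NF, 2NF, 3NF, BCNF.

3NF

Candidate keys: {B, C, D}, {C, E}, {C, F}, {C, G}. Prime attributes: {B, C, D, E, F, G}.
F -> E breaks BCNF: {F}⁺ = {E, F}, so {F} is not a superkey.
Its right-hand attributes {E} are all prime, as are those of every other non-superkey FD — the relation is in 3NF.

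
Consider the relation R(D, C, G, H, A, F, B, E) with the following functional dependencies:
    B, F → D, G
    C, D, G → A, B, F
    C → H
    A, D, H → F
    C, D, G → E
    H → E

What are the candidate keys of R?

{A, B, C, D}, {B, C, F}, {C, D, G}

Attributes never on any right-hand side: {C} — every candidate key must contain it.
Closure of {B, C, F} is {A, B, C, D, E, F, G, H}, the whole schema; {B, C, F} is a candidate key.
Closure of {C, D, G} is {A, B, C, D, E, F, G, H}, the whole schema; {C, D, G} is a candidate key.
Closure of {A, B, C, D} is {A, B, C, D, E, F, G, H}, the whole schema; {A, B, C, D} is a candidate key.
Any other superkey properly contains one of these, so there are no further candidate keys.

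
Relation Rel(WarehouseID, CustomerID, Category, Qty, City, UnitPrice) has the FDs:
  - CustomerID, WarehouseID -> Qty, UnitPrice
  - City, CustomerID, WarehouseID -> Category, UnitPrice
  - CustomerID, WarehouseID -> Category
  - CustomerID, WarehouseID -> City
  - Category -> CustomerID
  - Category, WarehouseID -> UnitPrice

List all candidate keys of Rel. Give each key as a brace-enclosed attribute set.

Attributes never on any right-hand side: {WarehouseID} — every candidate key must contain it.
{Category, WarehouseID}⁺ = {Category, City, CustomerID, Qty, UnitPrice, WarehouseID}, which is every attribute, so {Category, WarehouseID} is a candidate key.
{CustomerID, WarehouseID}⁺ = {Category, City, CustomerID, Qty, UnitPrice, WarehouseID}, which is every attribute, so {CustomerID, WarehouseID} is a candidate key.
These are minimal and exhaustive — every other superkey contains one of them.

{Category, WarehouseID}, {CustomerID, WarehouseID}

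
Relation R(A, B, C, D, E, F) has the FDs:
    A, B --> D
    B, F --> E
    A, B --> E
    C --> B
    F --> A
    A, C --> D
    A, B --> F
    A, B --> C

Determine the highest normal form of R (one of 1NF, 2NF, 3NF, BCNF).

3NF

Candidate keys: {A, B}, {A, C}, {B, F}, {C, F}. Prime attributes: {A, B, C, F}.
C --> B breaks BCNF: {C}⁺ = {B, C}, so {C} is not a superkey.
Its right-hand attributes {B} are all prime, as are those of every other non-superkey FD — the relation is in 3NF.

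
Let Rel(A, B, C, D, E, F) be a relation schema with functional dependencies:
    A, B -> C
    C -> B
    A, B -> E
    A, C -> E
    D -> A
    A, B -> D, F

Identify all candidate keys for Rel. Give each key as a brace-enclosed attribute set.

{A, B} is a candidate key since {A, B}⁺ = {A, B, C, D, E, F} covers every attribute.
{A, C} is a candidate key since {A, C}⁺ = {A, B, C, D, E, F} covers every attribute.
{B, D} is a candidate key since {B, D}⁺ = {A, B, C, D, E, F} covers every attribute.
{C, D} is a candidate key since {C, D}⁺ = {A, B, C, D, E, F} covers every attribute.
No proper subset of any of these is a key, and no other minimal superkey exists.

{A, B}, {A, C}, {B, D}, {C, D}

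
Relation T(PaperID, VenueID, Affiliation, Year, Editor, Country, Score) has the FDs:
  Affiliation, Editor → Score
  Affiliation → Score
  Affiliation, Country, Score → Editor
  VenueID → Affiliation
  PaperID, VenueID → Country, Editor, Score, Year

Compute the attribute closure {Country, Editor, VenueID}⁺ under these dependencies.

Start with {Country, Editor, VenueID}.
VenueID → Affiliation applies; add {Affiliation} → now {Affiliation, Country, Editor, VenueID}.
Affiliation, Editor → Score applies; add {Score} → now {Affiliation, Country, Editor, Score, VenueID}.
No further FD applies.

{Affiliation, Country, Editor, Score, VenueID}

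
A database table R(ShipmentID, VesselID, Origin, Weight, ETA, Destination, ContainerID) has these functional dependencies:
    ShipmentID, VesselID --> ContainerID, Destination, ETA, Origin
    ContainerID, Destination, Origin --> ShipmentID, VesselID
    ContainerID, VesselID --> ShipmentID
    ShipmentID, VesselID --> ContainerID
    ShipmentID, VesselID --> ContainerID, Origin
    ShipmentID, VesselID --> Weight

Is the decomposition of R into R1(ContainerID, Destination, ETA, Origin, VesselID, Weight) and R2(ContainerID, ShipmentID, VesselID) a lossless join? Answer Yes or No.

Yes

The shared attributes are {ContainerID, VesselID} and {ContainerID, VesselID}⁺ = {ContainerID, Destination, ETA, Origin, ShipmentID, VesselID, Weight}.
Since R1 ⊆ {ContainerID, Destination, ETA, Origin, ShipmentID, VesselID, Weight}, the intersection is a superkey of R1; the decomposition is lossless.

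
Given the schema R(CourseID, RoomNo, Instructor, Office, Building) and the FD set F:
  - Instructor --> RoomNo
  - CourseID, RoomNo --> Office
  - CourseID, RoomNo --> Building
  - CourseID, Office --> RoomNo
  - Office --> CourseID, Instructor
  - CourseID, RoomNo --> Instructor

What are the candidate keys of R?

{Office} is a candidate key since {Office}⁺ = {Building, CourseID, Instructor, Office, RoomNo} covers every attribute.
{CourseID, Instructor} is a candidate key since {CourseID, Instructor}⁺ = {Building, CourseID, Instructor, Office, RoomNo} covers every attribute.
{CourseID, RoomNo} is a candidate key since {CourseID, RoomNo}⁺ = {Building, CourseID, Instructor, Office, RoomNo} covers every attribute.
No proper subset of any of these is a key, and no other minimal superkey exists.

{CourseID, Instructor}, {CourseID, RoomNo}, {Office}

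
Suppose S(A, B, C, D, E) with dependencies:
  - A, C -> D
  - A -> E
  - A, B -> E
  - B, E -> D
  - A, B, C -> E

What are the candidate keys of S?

Attributes never on any right-hand side: {A, B, C} — every candidate key must contain all of them.
{A, B, C}⁺ = {A, B, C, D, E}, which is every attribute, so {A, B, C} is a candidate key.
No smaller or unrelated set reaches every attribute, so there are no other keys.

{A, B, C}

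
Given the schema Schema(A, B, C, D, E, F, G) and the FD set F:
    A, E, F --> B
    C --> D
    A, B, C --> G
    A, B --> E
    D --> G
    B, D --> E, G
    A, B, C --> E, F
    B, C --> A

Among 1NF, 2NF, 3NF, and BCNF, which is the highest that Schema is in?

1NF

Candidate keys: {A, C, E, F}, {B, C}. Prime attributes: {A, B, C, E, F}.
For A, E, F --> B we have {A, E, F}⁺ = {A, B, E, F}; {A, E, F} is not a superkey, so BCNF fails.
Because {D} is non-prime and the left side of C --> D is not a superkey, the relation is not in 3NF.
The proper key subset {C} of {B, C} determines non-prime {D, G}, so the relation is not even in 2NF.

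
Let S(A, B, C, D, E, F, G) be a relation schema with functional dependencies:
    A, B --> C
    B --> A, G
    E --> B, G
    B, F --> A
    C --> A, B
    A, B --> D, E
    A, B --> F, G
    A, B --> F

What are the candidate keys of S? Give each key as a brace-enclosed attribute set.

{B}⁺ = {A, B, C, D, E, F, G}, which is every attribute, so {B} is a candidate key.
{C}⁺ = {A, B, C, D, E, F, G}, which is every attribute, so {C} is a candidate key.
{E}⁺ = {A, B, C, D, E, F, G}, which is every attribute, so {E} is a candidate key.
Any other superkey properly contains one of these, so there are no further candidate keys.

{B}, {C}, {E}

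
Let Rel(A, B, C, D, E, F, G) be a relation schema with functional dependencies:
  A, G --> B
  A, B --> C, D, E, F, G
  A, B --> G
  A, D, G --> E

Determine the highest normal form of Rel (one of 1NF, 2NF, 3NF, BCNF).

Candidate keys: {A, B}, {A, G}. Prime attributes: {A, B, G}.
The left-hand side of every FD is a superkey, so BCNF is satisfied.

BCNF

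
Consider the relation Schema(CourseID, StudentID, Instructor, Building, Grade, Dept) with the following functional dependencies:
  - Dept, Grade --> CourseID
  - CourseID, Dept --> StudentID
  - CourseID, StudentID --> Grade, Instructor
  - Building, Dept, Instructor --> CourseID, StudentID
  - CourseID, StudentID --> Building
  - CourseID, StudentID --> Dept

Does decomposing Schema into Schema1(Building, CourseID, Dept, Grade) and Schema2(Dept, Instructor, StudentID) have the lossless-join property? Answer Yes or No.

Schema1 ∩ Schema2 = {Dept}; its closure under F is {Dept}.
Schema1 ⊄ {Dept} and Schema2 ⊄ {Dept}, so the split is lossy.

No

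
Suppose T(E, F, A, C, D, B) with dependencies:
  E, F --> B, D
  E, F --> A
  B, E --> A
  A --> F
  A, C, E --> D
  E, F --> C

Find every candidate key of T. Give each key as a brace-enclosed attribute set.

{A, E}, {B, E}, {E, F}

Attributes never on any right-hand side: {E} — every candidate key must contain it.
{A, E}⁺ = {A, B, C, D, E, F}, which is every attribute, so {A, E} is a candidate key.
{B, E}⁺ = {A, B, C, D, E, F}, which is every attribute, so {B, E} is a candidate key.
{E, F}⁺ = {A, B, C, D, E, F}, which is every attribute, so {E, F} is a candidate key.
These are minimal and exhaustive — every other superkey contains one of them.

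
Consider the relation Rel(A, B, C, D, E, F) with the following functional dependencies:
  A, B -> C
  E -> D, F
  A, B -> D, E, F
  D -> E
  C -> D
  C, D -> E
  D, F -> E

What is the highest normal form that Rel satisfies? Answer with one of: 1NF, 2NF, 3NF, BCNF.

Candidate key: {A, B}. Prime attributes: {A, B}.
For E -> D, F we have {E}⁺ = {D, E, F}; {E} is not a superkey, so BCNF fails.
E -> D, F determines the non-prime attributes {D, F} from a non-superkey — 3NF is violated.
Checking every proper subset of each key, none determines a non-prime attribute — 2NF is satisfied.

2NF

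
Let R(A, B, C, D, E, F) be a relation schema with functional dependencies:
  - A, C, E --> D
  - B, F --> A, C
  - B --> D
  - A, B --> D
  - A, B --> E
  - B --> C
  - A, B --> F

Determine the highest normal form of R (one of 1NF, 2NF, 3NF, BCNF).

Candidate keys: {A, B}, {B, F}. Prime attributes: {A, B, F}.
A, C, E --> D: {A, C, E}⁺ = {A, C, D, E}, which is not all of the attributes, so the left side is not a superkey — BCNF is violated.
Because {D} is non-prime and the left side of A, C, E --> D is not a superkey, the relation is not in 3NF.
{B} is a proper subset of the key {A, B}, and {B}⁺ contains the non-prime attributes {C, D} — a partial dependency, so 2NF is violated.

1NF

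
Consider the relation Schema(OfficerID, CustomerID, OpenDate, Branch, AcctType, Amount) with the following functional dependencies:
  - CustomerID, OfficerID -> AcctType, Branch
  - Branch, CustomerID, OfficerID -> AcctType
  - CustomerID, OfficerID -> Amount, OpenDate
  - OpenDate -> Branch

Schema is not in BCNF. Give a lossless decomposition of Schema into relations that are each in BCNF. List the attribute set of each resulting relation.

Candidate key of the original relation: {CustomerID, OfficerID}.
In {AcctType, Amount, Branch, CustomerID, OfficerID, OpenDate}, {OpenDate} is not a superkey ({OpenDate}⁺ restricted to this set is {Branch, OpenDate}), so split on OpenDate -> Branch into {Branch, OpenDate} and {AcctType, Amount, CustomerID, OfficerID, OpenDate}.
{Branch, OpenDate} is in BCNF.
{AcctType, Amount, CustomerID, OfficerID, OpenDate} is in BCNF.

{AcctType, Amount, CustomerID, OfficerID, OpenDate}; {Branch, OpenDate}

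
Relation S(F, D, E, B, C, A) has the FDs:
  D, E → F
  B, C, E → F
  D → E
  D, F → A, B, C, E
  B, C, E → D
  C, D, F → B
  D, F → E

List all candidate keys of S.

{B, C, E}, {D}

Closure of {D} is {A, B, C, D, E, F}, the whole schema; {D} is a candidate key.
Closure of {B, C, E} is {A, B, C, D, E, F}, the whole schema; {B, C, E} is a candidate key.
No proper subset of any of these is a key, and no other minimal superkey exists.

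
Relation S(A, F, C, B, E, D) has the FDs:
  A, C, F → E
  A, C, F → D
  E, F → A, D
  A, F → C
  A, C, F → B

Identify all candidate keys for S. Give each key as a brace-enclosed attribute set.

{F} never appears on the right of any FD, so every key must include it.
{A, F}⁺ = {A, B, C, D, E, F}, which is every attribute, so {A, F} is a candidate key.
{E, F}⁺ = {A, B, C, D, E, F}, which is every attribute, so {E, F} is a candidate key.
No proper subset of any of these is a key, and no other minimal superkey exists.

{A, F}, {E, F}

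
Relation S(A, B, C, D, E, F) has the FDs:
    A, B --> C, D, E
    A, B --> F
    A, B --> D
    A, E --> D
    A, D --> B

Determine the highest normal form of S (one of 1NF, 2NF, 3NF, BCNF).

Candidate keys: {A, B}, {A, D}, {A, E}. Prime attributes: {A, B, D, E}.
Every FD has a superkey on the left, so the relation is in BCNF.

BCNF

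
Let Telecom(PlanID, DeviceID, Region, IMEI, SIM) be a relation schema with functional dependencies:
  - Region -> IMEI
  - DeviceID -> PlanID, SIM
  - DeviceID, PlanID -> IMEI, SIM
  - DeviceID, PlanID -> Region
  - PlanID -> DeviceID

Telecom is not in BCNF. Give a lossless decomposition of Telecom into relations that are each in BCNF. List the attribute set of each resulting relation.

Candidate keys of the original relation: {DeviceID}, {PlanID}.
In {DeviceID, IMEI, PlanID, Region, SIM}, {Region} is not a superkey ({Region}⁺ restricted to this set is {IMEI, Region}), so split on Region -> IMEI into {IMEI, Region} and {DeviceID, PlanID, Region, SIM}.
{IMEI, Region} is in BCNF.
{DeviceID, PlanID, Region, SIM} is in BCNF.

{DeviceID, PlanID, Region, SIM}; {IMEI, Region}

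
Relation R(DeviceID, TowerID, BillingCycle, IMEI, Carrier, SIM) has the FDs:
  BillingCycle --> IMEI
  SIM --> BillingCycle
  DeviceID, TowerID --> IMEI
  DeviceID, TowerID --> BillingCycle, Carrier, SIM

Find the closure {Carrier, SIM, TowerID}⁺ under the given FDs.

Start with {Carrier, SIM, TowerID}.
SIM --> BillingCycle applies; add {BillingCycle} → now {BillingCycle, Carrier, SIM, TowerID}.
BillingCycle --> IMEI applies; add {IMEI} → now {BillingCycle, Carrier, IMEI, SIM, TowerID}.
No further FD applies.

{BillingCycle, Carrier, IMEI, SIM, TowerID}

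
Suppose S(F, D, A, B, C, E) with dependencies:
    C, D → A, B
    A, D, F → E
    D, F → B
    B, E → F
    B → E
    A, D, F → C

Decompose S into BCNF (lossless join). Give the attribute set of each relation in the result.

{A, C, D, F}; {B, D}; {B, E, F}

Candidate keys of the original relation: {A, B, D}, {A, D, F}, {C, D}.
{A, B, C, D, E, F}: {D, F} determines {B, D, E, F} here but is not a superkey — split on D, F → B, E, giving {B, D, E, F} and {A, C, D, F}.
{B, D, E, F}: {B, E} determines {B, E, F} here but is not a superkey — split on B, E → F, giving {B, E, F} and {B, D, E}.
{B, E, F} is in BCNF.
{B, D, E}: {B} determines {B, E} here but is not a superkey — split on B → E, giving {B, E} and {B, D}.
{B, E} is in BCNF.
{B, D} is in BCNF.
{A, C, D, F} is in BCNF.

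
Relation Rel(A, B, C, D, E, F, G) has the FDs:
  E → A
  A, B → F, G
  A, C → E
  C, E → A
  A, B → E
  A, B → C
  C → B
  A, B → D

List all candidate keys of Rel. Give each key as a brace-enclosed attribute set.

{A, B} is a candidate key since {A, B}⁺ = {A, B, C, D, E, F, G} covers every attribute.
{A, C} is a candidate key since {A, C}⁺ = {A, B, C, D, E, F, G} covers every attribute.
{B, E} is a candidate key since {B, E}⁺ = {A, B, C, D, E, F, G} covers every attribute.
{C, E} is a candidate key since {C, E}⁺ = {A, B, C, D, E, F, G} covers every attribute.
Any other superkey properly contains one of these, so there are no further candidate keys.

{A, B}, {A, C}, {B, E}, {C, E}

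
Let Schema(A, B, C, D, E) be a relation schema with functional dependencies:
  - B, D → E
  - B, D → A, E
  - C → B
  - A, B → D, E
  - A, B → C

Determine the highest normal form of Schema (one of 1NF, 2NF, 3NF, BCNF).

Candidate keys: {A, B}, {A, C}, {B, D}, {C, D}. Prime attributes: {A, B, C, D}.
C → B: {C}⁺ = {B, C}, which is not all of the attributes, so the left side is not a superkey — BCNF is violated.
But every attribute on its right side ({B}) is prime, and the same holds for every other non-superkey FD, so 3NF still holds.

3NF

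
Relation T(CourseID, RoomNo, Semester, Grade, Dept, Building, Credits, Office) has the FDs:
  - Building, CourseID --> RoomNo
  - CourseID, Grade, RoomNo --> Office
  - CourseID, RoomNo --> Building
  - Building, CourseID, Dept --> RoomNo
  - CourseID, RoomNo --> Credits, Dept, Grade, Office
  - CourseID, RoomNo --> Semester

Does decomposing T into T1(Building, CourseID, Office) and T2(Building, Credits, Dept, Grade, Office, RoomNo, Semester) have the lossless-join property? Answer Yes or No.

No

The shared attributes are {Building, Office} and {Building, Office}⁺ = {Building, Office}.
Neither T1 nor T2 is contained in that closure, so the decomposition is lossy.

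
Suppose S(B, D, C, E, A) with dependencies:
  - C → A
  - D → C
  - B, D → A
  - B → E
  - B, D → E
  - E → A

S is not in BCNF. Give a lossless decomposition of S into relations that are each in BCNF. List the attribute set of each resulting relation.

{A, C}; {B, D}; {B, E}; {C, D}

Candidate key of the original relation: {B, D}.
Within {A, B, C, D, E}: {C}⁺ ∩ {A, B, C, D, E} = {A, C}, not the whole set, so C → A violates BCNF; decompose into {A, C} and {B, C, D, E}.
{A, C} is in BCNF.
Within {B, C, D, E}: {D}⁺ ∩ {B, C, D, E} = {C, D}, not the whole set, so D → C violates BCNF; decompose into {C, D} and {B, D, E}.
{C, D} is in BCNF.
Within {B, D, E}: {B}⁺ ∩ {B, D, E} = {B, E}, not the whole set, so B → E violates BCNF; decompose into {B, E} and {B, D}.
{B, E} is in BCNF.
{B, D} is in BCNF.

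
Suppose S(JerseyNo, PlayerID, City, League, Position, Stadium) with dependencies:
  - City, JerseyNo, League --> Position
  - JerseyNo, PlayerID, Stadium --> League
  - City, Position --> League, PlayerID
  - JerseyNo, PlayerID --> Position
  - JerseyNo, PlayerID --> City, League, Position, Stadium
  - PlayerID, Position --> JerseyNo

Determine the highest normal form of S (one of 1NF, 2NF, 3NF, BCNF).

Candidate keys: {City, JerseyNo, League}, {City, Position}, {JerseyNo, PlayerID}, {PlayerID, Position}. Prime attributes: {City, JerseyNo, League, PlayerID, Position}.
Each dependency's left side is a superkey — BCNF holds.

BCNF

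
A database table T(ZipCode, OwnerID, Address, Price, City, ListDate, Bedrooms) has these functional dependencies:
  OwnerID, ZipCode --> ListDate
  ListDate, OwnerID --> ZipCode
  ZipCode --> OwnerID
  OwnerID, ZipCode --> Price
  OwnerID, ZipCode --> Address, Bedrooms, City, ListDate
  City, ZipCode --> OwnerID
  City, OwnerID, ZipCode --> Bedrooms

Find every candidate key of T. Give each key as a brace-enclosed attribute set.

{ListDate, OwnerID}, {ZipCode}

{ZipCode} is a candidate key since {ZipCode}⁺ = {Address, Bedrooms, City, ListDate, OwnerID, Price, ZipCode} covers every attribute.
{ListDate, OwnerID} is a candidate key since {ListDate, OwnerID}⁺ = {Address, Bedrooms, City, ListDate, OwnerID, Price, ZipCode} covers every attribute.
No proper subset of any of these is a key, and no other minimal superkey exists.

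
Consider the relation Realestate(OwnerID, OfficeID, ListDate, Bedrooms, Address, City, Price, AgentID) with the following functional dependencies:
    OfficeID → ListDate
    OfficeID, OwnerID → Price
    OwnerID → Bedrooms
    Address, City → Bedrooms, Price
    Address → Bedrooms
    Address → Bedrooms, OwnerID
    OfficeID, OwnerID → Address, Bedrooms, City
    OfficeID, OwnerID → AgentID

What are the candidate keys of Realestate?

No FD produces {OfficeID}, so it must be in every candidate key.
{Address, OfficeID}⁺ = {Address, AgentID, Bedrooms, City, ListDate, OfficeID, OwnerID, Price} — all of the relation — so {Address, OfficeID} is a candidate key.
{OfficeID, OwnerID}⁺ = {Address, AgentID, Bedrooms, City, ListDate, OfficeID, OwnerID, Price} — all of the relation — so {OfficeID, OwnerID} is a candidate key.
These are minimal and exhaustive — every other superkey contains one of them.

{Address, OfficeID}, {OfficeID, OwnerID}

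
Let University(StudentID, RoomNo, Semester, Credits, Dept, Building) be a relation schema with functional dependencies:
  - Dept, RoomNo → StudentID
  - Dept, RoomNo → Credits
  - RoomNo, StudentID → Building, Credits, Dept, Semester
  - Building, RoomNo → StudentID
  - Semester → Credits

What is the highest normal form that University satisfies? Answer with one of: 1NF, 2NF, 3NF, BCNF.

Candidate keys: {Building, RoomNo}, {Dept, RoomNo}, {RoomNo, StudentID}. Prime attributes: {Building, Dept, RoomNo, StudentID}.
Semester → Credits: {Semester}⁺ = {Credits, Semester}, which is not all of the attributes, so the left side is not a superkey — BCNF is violated.
Because {Credits} is non-prime and the left side of Semester → Credits is not a superkey, the relation is not in 3NF.
Checking every proper subset of each key, none determines a non-prime attribute — 2NF is satisfied.

2NF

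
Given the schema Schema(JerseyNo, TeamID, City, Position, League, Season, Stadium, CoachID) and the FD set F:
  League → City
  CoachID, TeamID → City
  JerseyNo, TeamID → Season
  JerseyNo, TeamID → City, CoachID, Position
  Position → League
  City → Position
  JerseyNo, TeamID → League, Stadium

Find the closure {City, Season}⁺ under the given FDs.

{City, League, Position, Season}

Start with {City, Season}.
City → Position applies; add {Position} → now {City, Position, Season}.
Position → League applies; add {League} → now {City, League, Position, Season}.
No further FD applies.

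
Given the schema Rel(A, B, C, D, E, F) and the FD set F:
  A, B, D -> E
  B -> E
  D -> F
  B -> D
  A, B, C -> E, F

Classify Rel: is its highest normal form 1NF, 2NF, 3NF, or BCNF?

Candidate key: {A, B, C}. Prime attributes: {A, B, C}.
For A, B, D -> E we have {A, B, D}⁺ = {A, B, D, E, F}; {A, B, D} is not a superkey, so BCNF fails.
A, B, D -> E determines the non-prime attribute {E} from a non-superkey — 3NF is violated.
The proper key subset {B} of {A, B, C} determines non-prime {D, E, F}, so the relation is not even in 2NF.

1NF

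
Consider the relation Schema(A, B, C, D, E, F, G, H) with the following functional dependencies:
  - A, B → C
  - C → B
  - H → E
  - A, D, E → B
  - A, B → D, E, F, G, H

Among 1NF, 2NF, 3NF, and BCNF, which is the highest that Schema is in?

Candidate keys: {A, B}, {A, C}, {A, D, E}, {A, D, H}. Prime attributes: {A, B, C, D, E, H}.
C → B: {C}⁺ = {B, C}, which is not all of the attributes, so the left side is not a superkey — BCNF is violated.
Its right-hand attributes {B} are all prime, as are those of every other non-superkey FD — the relation is in 3NF.

3NF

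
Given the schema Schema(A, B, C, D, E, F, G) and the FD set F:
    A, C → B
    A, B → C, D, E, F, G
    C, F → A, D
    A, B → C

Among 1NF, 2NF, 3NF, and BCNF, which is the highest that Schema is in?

BCNF

Candidate keys: {A, B}, {A, C}, {C, F}. Prime attributes: {A, B, C, F}.
The left-hand side of every FD is a superkey, so BCNF is satisfied.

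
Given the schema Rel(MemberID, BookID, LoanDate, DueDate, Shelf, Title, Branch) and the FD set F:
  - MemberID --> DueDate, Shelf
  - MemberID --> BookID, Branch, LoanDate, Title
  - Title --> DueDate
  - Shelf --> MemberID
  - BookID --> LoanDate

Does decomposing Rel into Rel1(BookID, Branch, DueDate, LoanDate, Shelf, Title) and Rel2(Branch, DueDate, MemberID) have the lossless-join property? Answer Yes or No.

Rel1 ∩ Rel2 = {Branch, DueDate}; its closure under F is {Branch, DueDate}.
Rel1 ⊄ {Branch, DueDate} and Rel2 ⊄ {Branch, DueDate}, so the split is lossy.

No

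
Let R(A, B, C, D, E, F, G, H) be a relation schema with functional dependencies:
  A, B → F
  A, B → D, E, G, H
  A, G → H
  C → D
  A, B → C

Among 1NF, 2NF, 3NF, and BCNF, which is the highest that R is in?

2NF

Candidate key: {A, B}. Prime attributes: {A, B}.
A, G → H: {A, G}⁺ = {A, G, H}, which is not all of the attributes, so the left side is not a superkey — BCNF is violated.
Because {H} is non-prime and the left side of A, G → H is not a superkey, the relation is not in 3NF.
Checking every proper subset of each key, none determines a non-prime attribute — 2NF is satisfied.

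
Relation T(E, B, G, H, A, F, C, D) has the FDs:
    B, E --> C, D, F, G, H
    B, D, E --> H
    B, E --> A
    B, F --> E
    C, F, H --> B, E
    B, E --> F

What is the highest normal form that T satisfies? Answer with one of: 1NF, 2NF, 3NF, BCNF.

Candidate keys: {B, E}, {B, F}, {C, F, H}. Prime attributes: {B, C, E, F, H}.
Every FD has a superkey on the left, so the relation is in BCNF.

BCNF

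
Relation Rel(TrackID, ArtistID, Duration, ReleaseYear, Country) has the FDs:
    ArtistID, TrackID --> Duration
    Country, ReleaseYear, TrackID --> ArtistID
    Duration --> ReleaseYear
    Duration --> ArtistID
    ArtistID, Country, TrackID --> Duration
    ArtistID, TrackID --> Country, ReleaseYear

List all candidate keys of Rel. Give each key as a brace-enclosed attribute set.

{ArtistID, TrackID}, {Country, ReleaseYear, TrackID}, {Duration, TrackID}

{TrackID} never appears on the right of any FD, so every key must include it.
Closure of {ArtistID, TrackID} is {ArtistID, Country, Duration, ReleaseYear, TrackID}, the whole schema; {ArtistID, TrackID} is a candidate key.
Closure of {Duration, TrackID} is {ArtistID, Country, Duration, ReleaseYear, TrackID}, the whole schema; {Duration, TrackID} is a candidate key.
Closure of {Country, ReleaseYear, TrackID} is {ArtistID, Country, Duration, ReleaseYear, TrackID}, the whole schema; {Country, ReleaseYear, TrackID} is a candidate key.
These are minimal and exhaustive — every other superkey contains one of them.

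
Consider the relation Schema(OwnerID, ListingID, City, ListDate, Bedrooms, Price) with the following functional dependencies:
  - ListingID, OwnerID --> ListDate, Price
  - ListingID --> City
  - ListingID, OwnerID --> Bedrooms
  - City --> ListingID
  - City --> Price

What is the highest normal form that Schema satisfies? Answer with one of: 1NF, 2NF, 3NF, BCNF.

1NF

Candidate keys: {City, OwnerID}, {ListingID, OwnerID}. Prime attributes: {City, ListingID, OwnerID}.
For ListingID --> City we have {ListingID}⁺ = {City, ListingID, Price}; {ListingID} is not a superkey, so BCNF fails.
City --> Price has non-prime {Price} on the right and a non-superkey on the left, so 3NF fails.
The proper key subset {City} of {City, OwnerID} determines non-prime {Price}, so the relation is not even in 2NF.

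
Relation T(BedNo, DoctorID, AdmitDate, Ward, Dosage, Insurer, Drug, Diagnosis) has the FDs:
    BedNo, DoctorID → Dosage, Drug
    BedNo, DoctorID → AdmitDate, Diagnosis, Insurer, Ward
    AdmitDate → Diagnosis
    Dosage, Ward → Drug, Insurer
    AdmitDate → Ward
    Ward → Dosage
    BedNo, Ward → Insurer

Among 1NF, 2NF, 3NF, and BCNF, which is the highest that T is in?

2NF

Candidate key: {BedNo, DoctorID}. Prime attributes: {BedNo, DoctorID}.
For AdmitDate → Diagnosis we have {AdmitDate}⁺ = {AdmitDate, Diagnosis, Dosage, Drug, Insurer, Ward}; {AdmitDate} is not a superkey, so BCNF fails.
Because {Diagnosis} is non-prime and the left side of AdmitDate → Diagnosis is not a superkey, the relation is not in 3NF.
No non-prime attribute depends on a proper subset of any candidate key, so 2NF holds.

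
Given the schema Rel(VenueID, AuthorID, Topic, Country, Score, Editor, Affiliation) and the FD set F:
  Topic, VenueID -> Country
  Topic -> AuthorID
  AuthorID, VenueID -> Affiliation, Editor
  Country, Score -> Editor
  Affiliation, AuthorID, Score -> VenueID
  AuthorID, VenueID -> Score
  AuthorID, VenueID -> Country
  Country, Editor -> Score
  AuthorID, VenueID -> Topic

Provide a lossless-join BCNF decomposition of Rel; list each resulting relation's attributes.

{Affiliation, Country, Score, Topic, VenueID}; {AuthorID, Topic}; {Country, Editor, Score}

Candidate keys of the original relation: {Affiliation, AuthorID, Country, Editor}, {Affiliation, AuthorID, Score}, {Affiliation, Country, Editor, Topic}, {Affiliation, Score, Topic}, {AuthorID, VenueID}, {Topic, VenueID}.
{Affiliation, AuthorID, Country, Editor, Score, Topic, VenueID}: {Topic} determines {AuthorID, Topic} here but is not a superkey — split on Topic -> AuthorID, giving {AuthorID, Topic} and {Affiliation, Country, Editor, Score, Topic, VenueID}.
{AuthorID, Topic}: every determinant is a superkey — BCNF.
{Affiliation, Country, Editor, Score, Topic, VenueID}: {Country, Score} determines {Country, Editor, Score} here but is not a superkey — split on Country, Score -> Editor, giving {Country, Editor, Score} and {Affiliation, Country, Score, Topic, VenueID}.
{Country, Editor, Score}: every determinant is a superkey — BCNF.
{Affiliation, Country, Score, Topic, VenueID}: every determinant is a superkey — BCNF.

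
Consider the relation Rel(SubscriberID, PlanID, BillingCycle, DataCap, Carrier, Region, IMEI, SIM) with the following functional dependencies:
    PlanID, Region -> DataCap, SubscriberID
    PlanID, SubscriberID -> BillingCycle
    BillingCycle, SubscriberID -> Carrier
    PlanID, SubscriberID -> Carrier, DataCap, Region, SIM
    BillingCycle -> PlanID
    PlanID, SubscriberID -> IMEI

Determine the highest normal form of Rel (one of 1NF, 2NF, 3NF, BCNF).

Candidate keys: {BillingCycle, Region}, {BillingCycle, SubscriberID}, {PlanID, Region}, {PlanID, SubscriberID}. Prime attributes: {BillingCycle, PlanID, Region, SubscriberID}.
BillingCycle -> PlanID: {BillingCycle}⁺ = {BillingCycle, PlanID}, which is not all of the attributes, so the left side is not a superkey — BCNF is violated.
Since {PlanID} ⊆ prime attributes and every other non-superkey FD also has a prime right side, the schema is in 3NF.

3NF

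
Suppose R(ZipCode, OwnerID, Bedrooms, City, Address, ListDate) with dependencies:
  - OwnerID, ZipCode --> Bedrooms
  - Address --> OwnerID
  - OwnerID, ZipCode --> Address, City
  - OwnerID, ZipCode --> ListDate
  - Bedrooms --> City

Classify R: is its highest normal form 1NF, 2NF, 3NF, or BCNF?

Candidate keys: {Address, ZipCode}, {OwnerID, ZipCode}. Prime attributes: {Address, OwnerID, ZipCode}.
Address --> OwnerID: {Address}⁺ = {Address, OwnerID}, which is not all of the attributes, so the left side is not a superkey — BCNF is violated.
Bedrooms --> City has non-prime {City} on the right and a non-superkey on the left, so 3NF fails.
Checking every proper subset of each key, none determines a non-prime attribute — 2NF is satisfied.

2NF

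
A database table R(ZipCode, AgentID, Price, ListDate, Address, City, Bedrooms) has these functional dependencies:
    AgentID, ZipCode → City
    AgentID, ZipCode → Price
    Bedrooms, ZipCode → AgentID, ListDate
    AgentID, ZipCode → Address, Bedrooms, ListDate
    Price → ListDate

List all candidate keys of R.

No FD produces {ZipCode}, so it must be in every candidate key.
{AgentID, ZipCode}⁺ = {Address, AgentID, Bedrooms, City, ListDate, Price, ZipCode} — all of the relation — so {AgentID, ZipCode} is a candidate key.
{Bedrooms, ZipCode}⁺ = {Address, AgentID, Bedrooms, City, ListDate, Price, ZipCode} — all of the relation — so {Bedrooms, ZipCode} is a candidate key.
No proper subset of any of these is a key, and no other minimal superkey exists.

{AgentID, ZipCode}, {Bedrooms, ZipCode}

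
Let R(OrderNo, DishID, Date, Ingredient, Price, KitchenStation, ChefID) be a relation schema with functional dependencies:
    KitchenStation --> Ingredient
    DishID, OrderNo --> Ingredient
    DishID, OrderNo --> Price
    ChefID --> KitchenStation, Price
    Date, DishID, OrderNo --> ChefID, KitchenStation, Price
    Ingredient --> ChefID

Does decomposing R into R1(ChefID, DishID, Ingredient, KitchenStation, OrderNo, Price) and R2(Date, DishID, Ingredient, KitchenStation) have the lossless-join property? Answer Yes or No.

No

R1 ∩ R2 = {DishID, Ingredient, KitchenStation}; its closure under F is {ChefID, DishID, Ingredient, KitchenStation, Price}.
Neither R1 nor R2 is contained in that closure, so the decomposition is lossy.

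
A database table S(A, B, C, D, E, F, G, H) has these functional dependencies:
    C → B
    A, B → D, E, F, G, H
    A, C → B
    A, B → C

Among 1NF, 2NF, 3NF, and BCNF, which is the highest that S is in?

3NF

Candidate keys: {A, B}, {A, C}. Prime attributes: {A, B, C}.
C → B: {C}⁺ = {B, C}, which is not all of the attributes, so the left side is not a superkey — BCNF is violated.
Its right-hand attributes {B} are all prime, as are those of every other non-superkey FD — the relation is in 3NF.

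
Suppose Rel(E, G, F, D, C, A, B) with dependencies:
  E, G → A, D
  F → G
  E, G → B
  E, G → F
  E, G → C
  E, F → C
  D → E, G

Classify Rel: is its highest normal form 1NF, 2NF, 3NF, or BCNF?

3NF

Candidate keys: {D}, {E, F}, {E, G}. Prime attributes: {D, E, F, G}.
F → G breaks BCNF: {F}⁺ = {F, G}, so {F} is not a superkey.
Its right-hand attributes {G} are all prime, as are those of every other non-superkey FD — the relation is in 3NF.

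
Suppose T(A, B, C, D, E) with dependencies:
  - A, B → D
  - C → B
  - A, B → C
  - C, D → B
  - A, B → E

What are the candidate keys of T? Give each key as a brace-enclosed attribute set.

Attributes never on any right-hand side: {A} — every candidate key must contain it.
Closure of {A, B} is {A, B, C, D, E}, the whole schema; {A, B} is a candidate key.
Closure of {A, C} is {A, B, C, D, E}, the whole schema; {A, C} is a candidate key.
These are minimal and exhaustive — every other superkey contains one of them.

{A, B}, {A, C}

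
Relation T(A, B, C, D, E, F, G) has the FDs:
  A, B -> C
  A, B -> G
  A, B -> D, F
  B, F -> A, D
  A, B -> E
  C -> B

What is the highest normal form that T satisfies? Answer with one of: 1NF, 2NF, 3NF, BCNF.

3NF

Candidate keys: {A, B}, {A, C}, {B, F}, {C, F}. Prime attributes: {A, B, C, F}.
For C -> B we have {C}⁺ = {B, C}; {C} is not a superkey, so BCNF fails.
Since {B} ⊆ prime attributes and every other non-superkey FD also has a prime right side, the schema is in 3NF.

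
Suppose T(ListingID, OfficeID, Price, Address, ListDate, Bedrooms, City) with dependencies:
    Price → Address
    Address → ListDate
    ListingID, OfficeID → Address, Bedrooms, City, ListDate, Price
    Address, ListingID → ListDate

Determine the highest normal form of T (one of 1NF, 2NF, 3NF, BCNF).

Candidate key: {ListingID, OfficeID}. Prime attributes: {ListingID, OfficeID}.
Price → Address: {Price}⁺ = {Address, ListDate, Price}, which is not all of the attributes, so the left side is not a superkey — BCNF is violated.
Price → Address determines the non-prime attribute {Address} from a non-superkey — 3NF is violated.
No non-prime attribute depends on a proper subset of any candidate key, so 2NF holds.

2NF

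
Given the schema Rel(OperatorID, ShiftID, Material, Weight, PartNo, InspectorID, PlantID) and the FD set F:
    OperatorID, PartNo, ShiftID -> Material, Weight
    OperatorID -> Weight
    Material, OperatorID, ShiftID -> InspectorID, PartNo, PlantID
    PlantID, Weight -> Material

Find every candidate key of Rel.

{Material, OperatorID, ShiftID}, {OperatorID, PartNo, ShiftID}, {OperatorID, PlantID, ShiftID}

Attributes never on any right-hand side: {OperatorID, ShiftID} — every candidate key must contain all of them.
{Material, OperatorID, ShiftID}⁺ = {InspectorID, Material, OperatorID, PartNo, PlantID, ShiftID, Weight} — all of the relation — so {Material, OperatorID, ShiftID} is a candidate key.
{OperatorID, PartNo, ShiftID}⁺ = {InspectorID, Material, OperatorID, PartNo, PlantID, ShiftID, Weight} — all of the relation — so {OperatorID, PartNo, ShiftID} is a candidate key.
{OperatorID, PlantID, ShiftID}⁺ = {InspectorID, Material, OperatorID, PartNo, PlantID, ShiftID, Weight} — all of the relation — so {OperatorID, PlantID, ShiftID} is a candidate key.
Any other superkey properly contains one of these, so there are no further candidate keys.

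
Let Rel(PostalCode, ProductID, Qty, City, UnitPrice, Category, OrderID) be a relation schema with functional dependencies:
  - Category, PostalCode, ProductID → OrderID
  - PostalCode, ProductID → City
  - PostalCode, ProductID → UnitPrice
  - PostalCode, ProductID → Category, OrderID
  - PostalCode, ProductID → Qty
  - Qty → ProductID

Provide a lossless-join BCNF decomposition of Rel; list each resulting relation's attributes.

{Category, City, OrderID, PostalCode, Qty, UnitPrice}; {ProductID, Qty}

Candidate keys of the original relation: {PostalCode, ProductID}, {PostalCode, Qty}.
{Category, City, OrderID, PostalCode, ProductID, Qty, UnitPrice}: {Qty} determines {ProductID, Qty} here but is not a superkey — split on Qty → ProductID, giving {ProductID, Qty} and {Category, City, OrderID, PostalCode, Qty, UnitPrice}.
{ProductID, Qty} has no BCNF violation.
{Category, City, OrderID, PostalCode, Qty, UnitPrice} has no BCNF violation.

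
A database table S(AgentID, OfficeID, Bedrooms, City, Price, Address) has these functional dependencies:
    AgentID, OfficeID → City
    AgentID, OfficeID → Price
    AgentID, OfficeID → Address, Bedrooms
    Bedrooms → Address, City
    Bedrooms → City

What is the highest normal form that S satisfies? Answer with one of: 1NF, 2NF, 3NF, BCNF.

2NF

Candidate key: {AgentID, OfficeID}. Prime attributes: {AgentID, OfficeID}.
Bedrooms → Address, City breaks BCNF: {Bedrooms}⁺ = {Address, Bedrooms, City}, so {Bedrooms} is not a superkey.
Because {Address, City} are non-prime and the left side of Bedrooms → Address, City is not a superkey, the relation is not in 3NF.
Checking every proper subset of each key, none determines a non-prime attribute — 2NF is satisfied.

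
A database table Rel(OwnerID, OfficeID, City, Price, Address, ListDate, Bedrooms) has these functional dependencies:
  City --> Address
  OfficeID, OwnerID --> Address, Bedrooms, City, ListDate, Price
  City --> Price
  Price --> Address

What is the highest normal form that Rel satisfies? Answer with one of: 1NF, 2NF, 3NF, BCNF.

Candidate key: {OfficeID, OwnerID}. Prime attributes: {OfficeID, OwnerID}.
City --> Address breaks BCNF: {City}⁺ = {Address, City, Price}, so {City} is not a superkey.
City --> Address has non-prime {Address} on the right and a non-superkey on the left, so 3NF fails.
No proper subset of a key has a non-prime attribute in its closure, so there is no partial dependency; 2NF holds.

2NF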